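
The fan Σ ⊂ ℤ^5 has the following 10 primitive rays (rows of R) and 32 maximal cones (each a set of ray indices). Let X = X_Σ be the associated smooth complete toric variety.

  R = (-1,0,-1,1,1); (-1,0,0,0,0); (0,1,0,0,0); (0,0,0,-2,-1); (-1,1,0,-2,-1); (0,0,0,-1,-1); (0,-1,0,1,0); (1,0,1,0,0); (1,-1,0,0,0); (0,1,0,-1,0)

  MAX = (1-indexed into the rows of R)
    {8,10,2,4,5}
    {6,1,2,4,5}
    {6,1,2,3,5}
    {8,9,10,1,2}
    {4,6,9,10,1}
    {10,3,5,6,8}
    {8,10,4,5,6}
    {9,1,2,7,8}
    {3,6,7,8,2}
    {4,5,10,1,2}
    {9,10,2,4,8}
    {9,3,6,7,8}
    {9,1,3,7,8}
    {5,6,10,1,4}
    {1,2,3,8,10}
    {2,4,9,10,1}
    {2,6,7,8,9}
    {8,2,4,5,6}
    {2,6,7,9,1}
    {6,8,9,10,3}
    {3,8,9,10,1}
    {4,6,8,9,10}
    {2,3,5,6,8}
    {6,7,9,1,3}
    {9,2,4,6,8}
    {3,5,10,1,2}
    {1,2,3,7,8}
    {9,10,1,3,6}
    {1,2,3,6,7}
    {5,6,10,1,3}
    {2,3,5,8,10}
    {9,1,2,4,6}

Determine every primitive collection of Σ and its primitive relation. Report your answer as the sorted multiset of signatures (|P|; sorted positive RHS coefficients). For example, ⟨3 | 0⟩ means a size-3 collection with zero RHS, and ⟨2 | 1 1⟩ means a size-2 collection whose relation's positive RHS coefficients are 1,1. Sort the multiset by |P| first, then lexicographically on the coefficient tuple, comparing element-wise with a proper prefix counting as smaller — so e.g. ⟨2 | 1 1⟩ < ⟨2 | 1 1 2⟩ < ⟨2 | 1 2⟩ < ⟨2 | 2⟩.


Primitive collections (10):

  • {7,10}:  v_{7} + v_{10} = 0  so sig = ⟨2 | 0⟩
  • {5,9}:  v_{5} + v_{9} = v_{4}  so sig = ⟨2 | 1⟩
  • {3,4}:  v_{3} + v_{4} = v_{6} + v_{10}  so sig = ⟨2 | 1 1⟩
  • {5,7}:  v_{5} + v_{7} = v_{2} + v_{6}  so sig = ⟨2 | 1 1⟩
  • {4,7}:  v_{4} + v_{7} = v_{2} + v_{6} + v_{9}  so sig = ⟨2 | 1 1 1⟩
  • {1,6,8}:  v_{1} + v_{6} + v_{8} = 0  so sig = ⟨3 | 0⟩
  • {2,3,9}:  v_{2} + v_{3} + v_{9} = 0  so sig = ⟨3 | 0⟩
  • {2,6,10}:  v_{2} + v_{6} + v_{10} = v_{5}  so sig = ⟨3 | 1⟩
  • {1,5,8}:  v_{1} + v_{5} + v_{8} = v_{2} + v_{10}  so sig = ⟨3 | 1 1⟩
  • {1,4,8}:  v_{1} + v_{4} + v_{8} = v_{2} + v_{9} + v_{10}  so sig = ⟨3 | 1 1 1⟩

Sorted signature multiset PRS(X):
    ⟨2 | 0⟩
    ⟨2 | 1⟩
    ⟨2 | 1 1⟩
    ⟨2 | 1 1⟩
    ⟨2 | 1 1 1⟩
    ⟨3 | 0⟩
    ⟨3 | 0⟩
    ⟨3 | 1⟩
    ⟨3 | 1 1⟩
    ⟨3 | 1 1 1⟩


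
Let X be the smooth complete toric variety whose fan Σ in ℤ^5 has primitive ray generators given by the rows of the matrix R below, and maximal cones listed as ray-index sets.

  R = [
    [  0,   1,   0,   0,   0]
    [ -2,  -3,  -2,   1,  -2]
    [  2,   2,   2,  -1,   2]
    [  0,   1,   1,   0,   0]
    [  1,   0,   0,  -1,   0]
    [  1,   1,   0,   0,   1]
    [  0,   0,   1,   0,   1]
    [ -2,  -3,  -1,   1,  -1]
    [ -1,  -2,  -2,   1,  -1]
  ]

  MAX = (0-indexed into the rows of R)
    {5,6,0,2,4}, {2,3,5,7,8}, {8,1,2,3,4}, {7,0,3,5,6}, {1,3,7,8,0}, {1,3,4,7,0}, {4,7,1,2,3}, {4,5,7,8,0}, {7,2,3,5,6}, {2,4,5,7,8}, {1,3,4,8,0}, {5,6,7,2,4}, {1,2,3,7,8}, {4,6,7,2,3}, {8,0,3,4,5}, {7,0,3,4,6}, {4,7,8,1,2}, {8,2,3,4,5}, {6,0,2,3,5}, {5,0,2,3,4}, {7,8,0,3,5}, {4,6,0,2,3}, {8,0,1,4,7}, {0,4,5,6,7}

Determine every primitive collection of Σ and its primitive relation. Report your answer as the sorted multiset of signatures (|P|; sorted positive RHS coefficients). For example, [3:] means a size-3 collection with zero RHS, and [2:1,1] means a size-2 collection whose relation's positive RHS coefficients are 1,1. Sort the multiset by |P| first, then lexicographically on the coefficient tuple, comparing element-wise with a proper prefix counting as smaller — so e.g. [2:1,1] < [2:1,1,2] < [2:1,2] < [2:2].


Minimal non-faces — 9 found among 9 rays, 24 max cones:

  P={1,5}:  v_{1} + v_{5} = v_{8}  so sig = [2:1]
  P={1,6}:  v_{1} + v_{6} = v_{7}  so sig = [2:1]
  P={6,8}:  v_{6} + v_{8} = v_{5} + v_{7}  so sig = [2:1,1]
  P={0,1,2}:  v_{0} + v_{1} + v_{2} = 0  so sig = [3:]
  P={0,2,7}:  v_{0} + v_{2} + v_{7} = v_{6}  so sig = [3:1]
  P={0,2,8}:  v_{0} + v_{2} + v_{8} = v_{5}  so sig = [3:1]
  P={3,4,5,6}:  v_{3} + v_{4} + v_{5} + v_{6} = v_{2}  so sig = [4:1]
  P={3,4,5,7}:  v_{3} + v_{4} + v_{5} + v_{7} = v_{1} + v_{2}  so sig = [4:1,1]
  P={3,4,7,8}:  v_{3} + v_{4} + v_{7} + v_{8} = 2·v_{1} + v_{2}  so sig = [4:1,2]

Sorted signature multiset PRS(X):
    |P|=2: 3 collections, coeffs (1), (1), (1,1)
    |P|=3: 3 collections, coeffs (), (1), (1)
    |P|=4: 3 collections, coeffs (1), (1,1), (1,2)


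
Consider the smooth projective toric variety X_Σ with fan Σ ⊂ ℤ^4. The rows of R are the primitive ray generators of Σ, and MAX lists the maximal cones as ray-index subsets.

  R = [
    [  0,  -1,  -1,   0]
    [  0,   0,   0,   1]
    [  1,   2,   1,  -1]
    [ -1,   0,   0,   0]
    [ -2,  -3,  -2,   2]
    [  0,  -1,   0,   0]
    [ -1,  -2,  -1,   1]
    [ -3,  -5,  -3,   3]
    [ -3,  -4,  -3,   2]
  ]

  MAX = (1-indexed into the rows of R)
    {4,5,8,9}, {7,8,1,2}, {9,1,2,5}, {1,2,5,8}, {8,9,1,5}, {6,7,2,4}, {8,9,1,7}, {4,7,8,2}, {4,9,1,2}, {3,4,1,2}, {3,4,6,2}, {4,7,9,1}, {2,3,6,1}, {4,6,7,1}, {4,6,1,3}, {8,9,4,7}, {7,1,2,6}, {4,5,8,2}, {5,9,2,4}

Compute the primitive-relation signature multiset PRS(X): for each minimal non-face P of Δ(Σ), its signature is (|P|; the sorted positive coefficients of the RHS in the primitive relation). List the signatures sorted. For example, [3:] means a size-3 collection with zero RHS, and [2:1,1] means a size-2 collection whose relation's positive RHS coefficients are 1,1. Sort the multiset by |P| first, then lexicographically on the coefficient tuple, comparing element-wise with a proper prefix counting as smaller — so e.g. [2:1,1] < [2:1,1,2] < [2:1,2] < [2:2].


Δ(Σ) — 9 vertices, 14 min non-faces:

  P = {3,7}:  v_{3} + v_{7} = 0  ⟹  sig = [2:]
  P = {3,8}:  v_{3} + v_{8} = v_{5}  ⟹  sig = [2:1]
  P = {5,7}:  v_{5} + v_{7} = v_{8}  ⟹  sig = [2:1]
  P = {3,5}:  v_{3} + v_{5} = v_{1} + v_{2} + v_{4}  ⟹  sig = [2:1,1,1]
  P = {6,9}:  v_{6} + v_{9} = v_{1} + v_{4} + 2·v_{7}  ⟹  sig = [2:1,1,2]
  P = {3,9}:  v_{3} + v_{9} = 2·v_{1} + v_{2} + 2·v_{4}  ⟹  sig = [2:1,2,2]
  P = {5,6}:  v_{5} + v_{6} = 2·v_{7}  ⟹  sig = [2:2]
  P = {6,8}:  v_{6} + v_{8} = 3·v_{7}  ⟹  sig = [2:3]
  P = {1,4,5}:  v_{1} + v_{4} + v_{5} = v_{9}  ⟹  sig = [3:1]
  P = {1,4,8}:  v_{1} + v_{4} + v_{8} = v_{7} + v_{9}  ⟹  sig = [3:1,1]
  P = {2,7,9}:  v_{2} + v_{7} + v_{9} = 2·v_{5}  ⟹  sig = [3:2]
  P = {2,8,9}:  v_{2} + v_{8} + v_{9} = 3·v_{5}  ⟹  sig = [3:3]
  P = {1,2,4,6}:  v_{1} + v_{2} + v_{4} + v_{6} = v_{7}  ⟹  sig = [4:1]
  P = {1,2,4,7}:  v_{1} + v_{2} + v_{4} + v_{7} = v_{5}  ⟹  sig = [4:1]

so the primitive-relation signature multiset is
    |P|=2: 8 collections, coeffs (), (1), (1), (1,1,1), (1,1,2), (1,2,2), (2), (3)
    |P|=3: 4 collections, coeffs (1), (1,1), (2), (3)
    |P|=4: 2 collections, coeffs (1), (1)


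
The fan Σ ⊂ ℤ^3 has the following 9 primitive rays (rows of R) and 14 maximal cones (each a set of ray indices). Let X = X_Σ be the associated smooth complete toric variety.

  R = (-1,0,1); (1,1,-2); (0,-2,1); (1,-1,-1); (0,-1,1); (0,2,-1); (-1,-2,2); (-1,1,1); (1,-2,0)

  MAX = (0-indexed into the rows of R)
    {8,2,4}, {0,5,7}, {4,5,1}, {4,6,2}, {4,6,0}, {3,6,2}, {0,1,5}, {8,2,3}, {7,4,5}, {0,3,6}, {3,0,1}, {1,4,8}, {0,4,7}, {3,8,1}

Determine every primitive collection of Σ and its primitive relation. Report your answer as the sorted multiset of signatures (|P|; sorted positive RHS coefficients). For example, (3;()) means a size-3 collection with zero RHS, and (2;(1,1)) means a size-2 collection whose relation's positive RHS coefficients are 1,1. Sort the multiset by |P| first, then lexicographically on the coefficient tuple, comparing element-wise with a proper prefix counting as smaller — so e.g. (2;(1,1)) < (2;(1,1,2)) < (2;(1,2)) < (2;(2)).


17 collections generate NE(X_Σ); each relation:

  {2,5}:  v_{2} + v_{5} = 0  so sig = (2;())
  {3,7}:  v_{3} + v_{7} = 0  so sig = (2;())
  {0,2}:  v_{0} + v_{2} = v_{6}  so sig = (2;(1))
  {0,8}:  v_{0} + v_{8} = v_{2}  so sig = (2;(1))
  {1,2}:  v_{1} + v_{2} = v_{3}  so sig = (2;(1))
  {1,7}:  v_{1} + v_{7} = v_{5}  so sig = (2;(1))
  {3,4}:  v_{3} + v_{4} = v_{8}  so sig = (2;(1))
  {3,5}:  v_{3} + v_{5} = v_{1}  so sig = (2;(1))
  {5,6}:  v_{5} + v_{6} = v_{0}  so sig = (2;(1))
  {7,8}:  v_{7} + v_{8} = v_{4}  so sig = (2;(1))
  {1,6}:  v_{1} + v_{6} = v_{0} + v_{3}  so sig = (2;(1,1))
  {2,7}:  v_{2} + v_{7} = v_{0} + v_{4}  so sig = (2;(1,1))
  {5,8}:  v_{5} + v_{8} = v_{1} + v_{4}  so sig = (2;(1,1))
  {6,7}:  v_{6} + v_{7} = 2·v_{0} + v_{4}  so sig = (2;(1,2))
  {6,8}:  v_{6} + v_{8} = 2·v_{2}  so sig = (2;(2))
  {0,1,4}:  v_{0} + v_{1} + v_{4} = 0  so sig = (3;())
  {0,4,5}:  v_{0} + v_{4} + v_{5} = v_{7}  so sig = (3;(1))

Hence PRS(X_Σ) =
    |P|=2: 15 collections, coeffs (), (), (1), (1), (1), (1), (1), (1), (1), (1), (1,1), (1,1), (1,1), (1,2), (2)
    |P|=3: 2 collections, coeffs (), (1)


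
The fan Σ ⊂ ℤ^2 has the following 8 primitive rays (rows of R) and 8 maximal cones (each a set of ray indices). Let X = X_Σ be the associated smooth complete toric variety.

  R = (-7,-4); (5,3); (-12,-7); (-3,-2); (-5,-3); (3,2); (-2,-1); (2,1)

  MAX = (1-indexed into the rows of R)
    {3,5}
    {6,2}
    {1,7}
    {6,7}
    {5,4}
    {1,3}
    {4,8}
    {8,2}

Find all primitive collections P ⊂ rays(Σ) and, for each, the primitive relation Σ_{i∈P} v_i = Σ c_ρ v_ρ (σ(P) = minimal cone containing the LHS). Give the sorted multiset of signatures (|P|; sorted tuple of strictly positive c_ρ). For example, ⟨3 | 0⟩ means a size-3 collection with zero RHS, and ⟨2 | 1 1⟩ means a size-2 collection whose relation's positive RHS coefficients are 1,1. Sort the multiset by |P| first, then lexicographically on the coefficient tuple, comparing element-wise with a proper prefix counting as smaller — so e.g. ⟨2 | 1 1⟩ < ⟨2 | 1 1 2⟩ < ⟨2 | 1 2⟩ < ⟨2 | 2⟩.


|primitive collections| = 20. Relations:

  {2,5}:  v_{2} + v_{5} = 0 — sig = ⟨2 | 0⟩
  {4,6}:  v_{4} + v_{6} = 0 — sig = ⟨2 | 0⟩
  {7,8}:  v_{7} + v_{8} = 0 — sig = ⟨2 | 0⟩
  {1,2}:  v_{1} + v_{2} = v_{7} — sig = ⟨2 | 1⟩
  {1,5}:  v_{1} + v_{5} = v_{3} — sig = ⟨2 | 1⟩
  {1,8}:  v_{1} + v_{8} = v_{5} — sig = ⟨2 | 1⟩
  {2,3}:  v_{2} + v_{3} = v_{1} — sig = ⟨2 | 1⟩
  {2,4}:  v_{2} + v_{4} = v_{8} — sig = ⟨2 | 1⟩
  {2,7}:  v_{2} + v_{7} = v_{6} — sig = ⟨2 | 1⟩
  {4,7}:  v_{4} + v_{7} = v_{5} — sig = ⟨2 | 1⟩
  {5,6}:  v_{5} + v_{6} = v_{7} — sig = ⟨2 | 1⟩
  {5,7}:  v_{5} + v_{7} = v_{1} — sig = ⟨2 | 1⟩
  {5,8}:  v_{5} + v_{8} = v_{4} — sig = ⟨2 | 1⟩
  {6,8}:  v_{6} + v_{8} = v_{2} — sig = ⟨2 | 1⟩
  {3,6}:  v_{3} + v_{6} = v_{1} + v_{7} — sig = ⟨2 | 1 1⟩
  {1,4}:  v_{1} + v_{4} = 2·v_{5} — sig = ⟨2 | 2⟩
  {1,6}:  v_{1} + v_{6} = 2·v_{7} — sig = ⟨2 | 2⟩
  {3,7}:  v_{3} + v_{7} = 2·v_{1} — sig = ⟨2 | 2⟩
  {3,8}:  v_{3} + v_{8} = 2·v_{5} — sig = ⟨2 | 2⟩
  {3,4}:  v_{3} + v_{4} = 3·v_{5} — sig = ⟨2 | 3⟩

Hence PRS(X_Σ) =
{ ⟨2 | 0⟩ ×3,  ⟨2 | 1⟩ ×11,  ⟨2 | 1 1⟩,  ⟨2 | 2⟩ ×4,  ⟨2 | 3⟩ }


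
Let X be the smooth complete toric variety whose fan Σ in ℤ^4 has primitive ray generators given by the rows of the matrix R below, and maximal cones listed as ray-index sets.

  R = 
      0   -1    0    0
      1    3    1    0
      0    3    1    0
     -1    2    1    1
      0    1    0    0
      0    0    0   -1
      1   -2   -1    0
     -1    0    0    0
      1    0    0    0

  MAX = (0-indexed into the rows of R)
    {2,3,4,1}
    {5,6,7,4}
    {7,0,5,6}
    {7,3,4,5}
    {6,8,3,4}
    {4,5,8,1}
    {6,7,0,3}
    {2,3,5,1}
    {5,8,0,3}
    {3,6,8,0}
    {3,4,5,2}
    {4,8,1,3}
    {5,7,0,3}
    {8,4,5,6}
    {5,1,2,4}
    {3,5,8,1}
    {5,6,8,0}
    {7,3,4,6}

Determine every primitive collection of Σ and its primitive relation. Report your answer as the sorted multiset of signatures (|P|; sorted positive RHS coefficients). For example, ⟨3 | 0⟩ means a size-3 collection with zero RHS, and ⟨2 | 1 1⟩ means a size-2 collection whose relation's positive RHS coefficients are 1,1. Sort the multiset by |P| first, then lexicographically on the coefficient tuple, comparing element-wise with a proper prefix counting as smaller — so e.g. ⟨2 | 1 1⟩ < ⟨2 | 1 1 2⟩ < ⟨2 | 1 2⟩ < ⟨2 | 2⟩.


12 collections generate NE(X_Σ); each relation:

  P={0,4}:  v_{0} + v_{4} = 0  so sig = ⟨2 | 0⟩
  P={7,8}:  v_{7} + v_{8} = 0  so sig = ⟨2 | 0⟩
  P={1,7}:  v_{1} + v_{7} = v_{2}  so sig = ⟨2 | 1⟩
  P={2,8}:  v_{2} + v_{8} = v_{1}  so sig = ⟨2 | 1⟩
  P={2,6}:  v_{2} + v_{6} = v_{4} + v_{8}  so sig = ⟨2 | 1 1⟩
  P={0,2}:  v_{0} + v_{2} = v_{3} + v_{5} + v_{8}  so sig = ⟨2 | 1 1 1⟩
  P={2,7}:  v_{2} + v_{7} = v_{3} + v_{4} + v_{5}  so sig = ⟨2 | 1 1 1⟩
  P={0,1}:  v_{0} + v_{1} = v_{3} + v_{5} + 2·v_{8}  so sig = ⟨2 | 1 1 2⟩
  P={1,6}:  v_{1} + v_{6} = v_{4} + 2·v_{8}  so sig = ⟨2 | 1 2⟩
  P={3,5,6}:  v_{3} + v_{5} + v_{6} = 0  so sig = ⟨3 | 0⟩
  P={3,4,5,8}:  v_{3} + v_{4} + v_{5} + v_{8} = v_{2}  so sig = ⟨4 | 1⟩
  P={1,3,4,5}:  v_{1} + v_{3} + v_{4} + v_{5} = 2·v_{2}  so sig = ⟨4 | 2⟩

Sorted signature multiset PRS(X):
    ⟨2 | 0⟩
    ⟨2 | 0⟩
    ⟨2 | 1⟩
    ⟨2 | 1⟩
    ⟨2 | 1 1⟩
    ⟨2 | 1 1 1⟩
    ⟨2 | 1 1 1⟩
    ⟨2 | 1 1 2⟩
    ⟨2 | 1 2⟩
    ⟨3 | 0⟩
    ⟨4 | 1⟩
    ⟨4 | 2⟩


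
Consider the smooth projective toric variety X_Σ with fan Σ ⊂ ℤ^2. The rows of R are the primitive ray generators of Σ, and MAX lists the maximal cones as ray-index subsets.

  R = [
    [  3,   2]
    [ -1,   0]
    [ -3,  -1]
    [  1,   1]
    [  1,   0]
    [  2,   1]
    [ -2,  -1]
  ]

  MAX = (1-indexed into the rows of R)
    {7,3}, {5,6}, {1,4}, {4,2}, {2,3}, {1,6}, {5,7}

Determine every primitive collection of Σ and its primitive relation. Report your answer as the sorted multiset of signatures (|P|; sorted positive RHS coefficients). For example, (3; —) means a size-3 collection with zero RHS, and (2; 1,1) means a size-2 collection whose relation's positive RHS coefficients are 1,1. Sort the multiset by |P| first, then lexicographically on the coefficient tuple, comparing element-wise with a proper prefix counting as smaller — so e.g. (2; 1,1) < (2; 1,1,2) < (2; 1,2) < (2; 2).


14 collections generate NE(X_Σ); each relation:

  P={2,5}:  v_{2} + v_{5} = 0  so sig = (2; —)
  P={6,7}:  v_{6} + v_{7} = 0  so sig = (2; —)
  P={1,7}:  v_{1} + v_{7} = v_{4}  so sig = (2; 1)
  P={2,6}:  v_{2} + v_{6} = v_{4}  so sig = (2; 1)
  P={2,7}:  v_{2} + v_{7} = v_{3}  so sig = (2; 1)
  P={3,5}:  v_{3} + v_{5} = v_{7}  so sig = (2; 1)
  P={3,6}:  v_{3} + v_{6} = v_{2}  so sig = (2; 1)
  P={4,5}:  v_{4} + v_{5} = v_{6}  so sig = (2; 1)
  P={4,6}:  v_{4} + v_{6} = v_{1}  so sig = (2; 1)
  P={4,7}:  v_{4} + v_{7} = v_{2}  so sig = (2; 1)
  P={1,3}:  v_{1} + v_{3} = v_{2} + v_{4}  so sig = (2; 1,1)
  P={1,2}:  v_{1} + v_{2} = 2·v_{4}  so sig = (2; 2)
  P={1,5}:  v_{1} + v_{5} = 2·v_{6}  so sig = (2; 2)
  P={3,4}:  v_{3} + v_{4} = 2·v_{2}  so sig = (2; 2)

Signatures (|P|; sorted positive RHS coefficients), sorted:
    (2; —)
    (2; —)
    (2; 1)
    (2; 1)
    (2; 1)
    (2; 1)
    (2; 1)
    (2; 1)
    (2; 1)
    (2; 1)
    (2; 1,1)
    (2; 2)
    (2; 2)
    (2; 2)


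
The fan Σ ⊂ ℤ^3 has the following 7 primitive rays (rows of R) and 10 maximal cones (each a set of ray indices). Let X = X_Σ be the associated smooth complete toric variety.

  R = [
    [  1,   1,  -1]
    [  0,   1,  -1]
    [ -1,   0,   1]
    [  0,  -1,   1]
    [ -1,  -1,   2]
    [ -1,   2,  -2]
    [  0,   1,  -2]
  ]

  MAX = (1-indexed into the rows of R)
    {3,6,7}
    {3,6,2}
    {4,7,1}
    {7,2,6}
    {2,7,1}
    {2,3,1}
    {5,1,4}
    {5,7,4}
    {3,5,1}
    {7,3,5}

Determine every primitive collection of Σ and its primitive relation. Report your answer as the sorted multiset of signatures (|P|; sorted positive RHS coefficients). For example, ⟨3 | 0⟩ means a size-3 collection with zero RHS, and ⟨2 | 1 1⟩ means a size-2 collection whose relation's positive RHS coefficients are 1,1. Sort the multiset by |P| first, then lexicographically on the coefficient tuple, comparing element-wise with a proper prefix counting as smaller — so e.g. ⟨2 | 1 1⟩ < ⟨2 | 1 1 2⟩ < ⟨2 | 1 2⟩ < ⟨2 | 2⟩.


9 collections generate NE(X_Σ); each relation:

  {2,4}:  v_{2} + v_{4} = 0 — sig = ⟨2 | 0⟩
  {2,5}:  v_{2} + v_{5} = v_{3} — sig = ⟨2 | 1⟩
  {3,4}:  v_{3} + v_{4} = v_{5} — sig = ⟨2 | 1⟩
  {4,6}:  v_{4} + v_{6} = v_{3} + v_{7} — sig = ⟨2 | 1 1⟩
  {5,6}:  v_{5} + v_{6} = 2·v_{3} + v_{7} — sig = ⟨2 | 1 2⟩
  {1,6}:  v_{1} + v_{6} = 3·v_{2} — sig = ⟨2 | 3⟩
  {1,5,7}:  v_{1} + v_{5} + v_{7} = v_{2} — sig = ⟨3 | 1⟩
  {2,3,7}:  v_{2} + v_{3} + v_{7} = v_{6} — sig = ⟨3 | 1⟩
  {1,3,7}:  v_{1} + v_{3} + v_{7} = 2·v_{2} — sig = ⟨3 | 2⟩

Sorted signature multiset PRS(X):
[⟨2 | 0⟩, ⟨2 | 1⟩, ⟨2 | 1⟩, ⟨2 | 1 1⟩, ⟨2 | 1 2⟩, ⟨2 | 3⟩, ⟨3 | 1⟩, ⟨3 | 1⟩, ⟨3 | 2⟩]


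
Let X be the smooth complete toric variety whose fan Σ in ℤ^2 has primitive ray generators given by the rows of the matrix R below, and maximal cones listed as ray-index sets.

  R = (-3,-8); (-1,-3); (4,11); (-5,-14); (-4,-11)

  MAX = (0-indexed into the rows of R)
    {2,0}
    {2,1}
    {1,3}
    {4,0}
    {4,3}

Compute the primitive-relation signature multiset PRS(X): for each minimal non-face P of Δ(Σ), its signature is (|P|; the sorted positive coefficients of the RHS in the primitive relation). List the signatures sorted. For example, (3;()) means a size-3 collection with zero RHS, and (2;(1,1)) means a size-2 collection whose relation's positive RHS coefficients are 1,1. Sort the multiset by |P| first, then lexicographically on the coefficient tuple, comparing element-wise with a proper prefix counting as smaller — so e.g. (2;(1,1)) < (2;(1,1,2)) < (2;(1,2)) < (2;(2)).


5 minimal non-faces of Δ(Σ) (on 5 rays):

  P={2,4}:  v_{2} + v_{4} = 0 ; sig = (2;())
  P={0,1}:  v_{0} + v_{1} = v_{4} ; sig = (2;(1))
  P={1,4}:  v_{1} + v_{4} = v_{3} ; sig = (2;(1))
  P={2,3}:  v_{2} + v_{3} = v_{1} ; sig = (2;(1))
  P={0,3}:  v_{0} + v_{3} = 2·v_{4} ; sig = (2;(2))

Sorted signature multiset PRS(X):
    |P|=2: 5 collections, coeffs (), (1), (1), (1), (2)


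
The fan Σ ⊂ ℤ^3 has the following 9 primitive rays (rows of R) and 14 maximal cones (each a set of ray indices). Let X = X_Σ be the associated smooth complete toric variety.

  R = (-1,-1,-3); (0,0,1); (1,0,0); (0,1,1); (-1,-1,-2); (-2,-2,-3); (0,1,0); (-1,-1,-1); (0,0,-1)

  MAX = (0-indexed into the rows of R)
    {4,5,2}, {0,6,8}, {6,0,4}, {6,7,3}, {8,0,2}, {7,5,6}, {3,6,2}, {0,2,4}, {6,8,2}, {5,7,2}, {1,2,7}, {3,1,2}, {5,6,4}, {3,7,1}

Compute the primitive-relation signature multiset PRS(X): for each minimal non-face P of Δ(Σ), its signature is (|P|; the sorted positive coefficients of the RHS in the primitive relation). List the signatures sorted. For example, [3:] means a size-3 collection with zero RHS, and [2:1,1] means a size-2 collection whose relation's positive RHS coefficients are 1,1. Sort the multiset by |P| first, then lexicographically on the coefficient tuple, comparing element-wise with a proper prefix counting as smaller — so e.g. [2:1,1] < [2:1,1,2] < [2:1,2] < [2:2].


20 collections generate NE(X_Σ); each relation:

  P = {1,8}:  v_{1} + v_{8} = 0 — sig = [2:]
  P = {0,1}:  v_{0} + v_{1} = v_{4} — sig = [2:1]
  P = {1,4}:  v_{1} + v_{4} = v_{7} — sig = [2:1]
  P = {1,6}:  v_{1} + v_{6} = v_{3} — sig = [2:1]
  P = {3,8}:  v_{3} + v_{8} = v_{6} — sig = [2:1]
  P = {4,7}:  v_{4} + v_{7} = v_{5} — sig = [2:1]
  P = {4,8}:  v_{4} + v_{8} = v_{0} — sig = [2:1]
  P = {7,8}:  v_{7} + v_{8} = v_{4} — sig = [2:1]
  P = {0,3}:  v_{0} + v_{3} = v_{4} + v_{6} — sig = [2:1,1]
  P = {3,4}:  v_{3} + v_{4} = v_{6} + v_{7} — sig = [2:1,1]
  P = {3,5}:  v_{3} + v_{5} = v_{6} + 2·v_{7} — sig = [2:1,2]
  P = {0,7}:  v_{0} + v_{7} = 2·v_{4} — sig = [2:2]
  P = {1,5}:  v_{1} + v_{5} = 2·v_{7} — sig = [2:2]
  P = {5,8}:  v_{5} + v_{8} = 2·v_{4} — sig = [2:2]
  P = {0,5}:  v_{0} + v_{5} = 3·v_{4} — sig = [2:3]
  P = {2,3,7}:  v_{2} + v_{3} + v_{7} = 0 — sig = [3:]
  P = {2,5,6}:  v_{2} + v_{5} + v_{6} = v_{0} — sig = [3:1]
  P = {2,6,7}:  v_{2} + v_{6} + v_{7} = v_{8} — sig = [3:1]
  P = {2,4,6}:  v_{2} + v_{4} + v_{6} = 2·v_{8} — sig = [3:2]
  P = {0,2,6}:  v_{0} + v_{2} + v_{6} = 3·v_{8} — sig = [3:3]

Sorted signature multiset PRS(X):
[[2:], [2:1], [2:1], [2:1], [2:1], [2:1], [2:1], [2:1], [2:1,1], [2:1,1], [2:1,2], [2:2], [2:2], [2:2], [2:3], [3:], [3:1], [3:1], [3:2], [3:3]]


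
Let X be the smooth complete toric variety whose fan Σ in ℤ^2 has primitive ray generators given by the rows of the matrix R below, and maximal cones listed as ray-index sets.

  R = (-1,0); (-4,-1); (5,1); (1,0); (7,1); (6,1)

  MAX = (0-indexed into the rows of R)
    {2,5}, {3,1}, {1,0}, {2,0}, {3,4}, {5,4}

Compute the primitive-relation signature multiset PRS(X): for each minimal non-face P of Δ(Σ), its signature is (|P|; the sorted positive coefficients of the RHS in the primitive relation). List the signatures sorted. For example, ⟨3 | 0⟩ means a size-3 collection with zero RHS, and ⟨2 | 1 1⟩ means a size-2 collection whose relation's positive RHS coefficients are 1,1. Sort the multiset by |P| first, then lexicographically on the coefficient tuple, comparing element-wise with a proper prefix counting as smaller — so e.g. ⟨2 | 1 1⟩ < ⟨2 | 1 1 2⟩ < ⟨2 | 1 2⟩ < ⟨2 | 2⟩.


9 collections generate NE(X_Σ); each relation:

  {0,3}:  v_{0} + v_{3} = 0  →  sig = ⟨2 | 0⟩
  {0,4}:  v_{0} + v_{4} = v_{5}  →  sig = ⟨2 | 1⟩
  {0,5}:  v_{0} + v_{5} = v_{2}  →  sig = ⟨2 | 1⟩
  {1,2}:  v_{1} + v_{2} = v_{3}  →  sig = ⟨2 | 1⟩
  {2,3}:  v_{2} + v_{3} = v_{5}  →  sig = ⟨2 | 1⟩
  {3,5}:  v_{3} + v_{5} = v_{4}  →  sig = ⟨2 | 1⟩
  {1,5}:  v_{1} + v_{5} = 2·v_{3}  →  sig = ⟨2 | 2⟩
  {2,4}:  v_{2} + v_{4} = 2·v_{5}  →  sig = ⟨2 | 2⟩
  {1,4}:  v_{1} + v_{4} = 3·v_{3}  →  sig = ⟨2 | 3⟩

so the primitive-relation signature multiset is
    |P|=2: 9 collections, coeffs (), (1), (1), (1), (1), (1), (2), (2), (3)


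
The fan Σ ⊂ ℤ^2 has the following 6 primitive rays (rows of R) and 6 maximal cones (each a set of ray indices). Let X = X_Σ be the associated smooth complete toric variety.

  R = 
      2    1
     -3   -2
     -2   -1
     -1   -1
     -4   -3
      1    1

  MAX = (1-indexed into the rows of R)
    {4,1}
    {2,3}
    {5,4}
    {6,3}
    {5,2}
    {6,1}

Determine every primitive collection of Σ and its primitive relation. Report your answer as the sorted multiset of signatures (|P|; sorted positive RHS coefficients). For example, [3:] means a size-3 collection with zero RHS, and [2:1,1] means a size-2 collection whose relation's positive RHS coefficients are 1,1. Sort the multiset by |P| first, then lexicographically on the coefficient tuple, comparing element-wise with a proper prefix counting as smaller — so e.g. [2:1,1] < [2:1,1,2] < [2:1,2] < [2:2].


Δ(Σ) — 6 vertices, 9 min non-faces:

  • {1,3}:  v_{1} + v_{3} = 0  →  sig = [2:]
  • {4,6}:  v_{4} + v_{6} = 0  →  sig = [2:]
  • {1,2}:  v_{1} + v_{2} = v_{4}  →  sig = [2:1]
  • {2,4}:  v_{2} + v_{4} = v_{5}  →  sig = [2:1]
  • {2,6}:  v_{2} + v_{6} = v_{3}  →  sig = [2:1]
  • {3,4}:  v_{3} + v_{4} = v_{2}  →  sig = [2:1]
  • {5,6}:  v_{5} + v_{6} = v_{2}  →  sig = [2:1]
  • {1,5}:  v_{1} + v_{5} = 2·v_{4}  →  sig = [2:2]
  • {3,5}:  v_{3} + v_{5} = 2·v_{2}  →  sig = [2:2]

Sorted signature multiset PRS(X):
{ [2:] ×2,  [2:1] ×5,  [2:2] ×2 }


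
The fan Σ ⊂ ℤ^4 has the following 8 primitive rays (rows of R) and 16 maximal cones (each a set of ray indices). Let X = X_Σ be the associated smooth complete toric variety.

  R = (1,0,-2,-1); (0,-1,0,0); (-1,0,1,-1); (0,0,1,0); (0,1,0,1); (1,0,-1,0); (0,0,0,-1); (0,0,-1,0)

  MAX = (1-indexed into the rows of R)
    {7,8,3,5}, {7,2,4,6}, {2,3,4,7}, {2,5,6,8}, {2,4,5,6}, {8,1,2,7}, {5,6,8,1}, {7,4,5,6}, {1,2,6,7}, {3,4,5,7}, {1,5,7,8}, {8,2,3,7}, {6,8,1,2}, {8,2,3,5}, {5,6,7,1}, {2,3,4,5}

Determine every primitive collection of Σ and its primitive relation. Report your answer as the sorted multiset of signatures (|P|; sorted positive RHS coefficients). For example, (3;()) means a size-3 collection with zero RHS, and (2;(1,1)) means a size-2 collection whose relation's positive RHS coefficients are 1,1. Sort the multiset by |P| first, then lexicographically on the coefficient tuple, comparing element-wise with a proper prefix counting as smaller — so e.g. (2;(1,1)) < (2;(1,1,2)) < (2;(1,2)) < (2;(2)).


Σ has 7 primitive collections:

  • {4,8}:  v_{4} + v_{8} = 0 — sig = (2;())
  • {3,6}:  v_{3} + v_{6} = v_{7} — sig = (2;(1))
  • {1,4}:  v_{1} + v_{4} = v_{6} + v_{7} — sig = (2;(1,1))
  • {1,3}:  v_{1} + v_{3} = 2·v_{7} + v_{8} — sig = (2;(1,2))
  • {2,5,7}:  v_{2} + v_{5} + v_{7} = 0 — sig = (3;())
  • {6,7,8}:  v_{6} + v_{7} + v_{8} = v_{1} — sig = (3;(1))
  • {1,2,5}:  v_{1} + v_{2} + v_{5} = v_{6} + v_{8} — sig = (3;(1,1))

Sorted signature multiset PRS(X):
    (2;())
    (2;(1))
    (2;(1,1))
    (2;(1,2))
    (3;())
    (3;(1))
    (3;(1,1))


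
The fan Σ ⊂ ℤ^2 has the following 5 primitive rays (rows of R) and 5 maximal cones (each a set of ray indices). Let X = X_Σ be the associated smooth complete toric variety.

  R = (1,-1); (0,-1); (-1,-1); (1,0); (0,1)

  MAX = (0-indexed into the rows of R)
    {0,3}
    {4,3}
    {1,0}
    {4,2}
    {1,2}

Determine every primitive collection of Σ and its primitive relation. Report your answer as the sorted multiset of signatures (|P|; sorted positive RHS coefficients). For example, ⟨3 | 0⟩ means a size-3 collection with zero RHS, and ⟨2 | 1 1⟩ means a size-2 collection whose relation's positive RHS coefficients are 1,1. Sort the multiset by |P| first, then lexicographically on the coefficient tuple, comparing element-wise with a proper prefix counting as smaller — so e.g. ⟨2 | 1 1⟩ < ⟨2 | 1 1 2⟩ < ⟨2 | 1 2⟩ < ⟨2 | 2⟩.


The 5 primitive collections of Σ (r=5, n=2):

  {1,4}:  v_{1} + v_{4} = 0  so sig = ⟨2 | 0⟩
  {0,4}:  v_{0} + v_{4} = v_{3}  so sig = ⟨2 | 1⟩
  {1,3}:  v_{1} + v_{3} = v_{0}  so sig = ⟨2 | 1⟩
  {2,3}:  v_{2} + v_{3} = v_{1}  so sig = ⟨2 | 1⟩
  {0,2}:  v_{0} + v_{2} = 2·v_{1}  so sig = ⟨2 | 2⟩

Sorted signature multiset PRS(X):
    |P|=2: 5 collections, coeffs (), (1), (1), (1), (2)


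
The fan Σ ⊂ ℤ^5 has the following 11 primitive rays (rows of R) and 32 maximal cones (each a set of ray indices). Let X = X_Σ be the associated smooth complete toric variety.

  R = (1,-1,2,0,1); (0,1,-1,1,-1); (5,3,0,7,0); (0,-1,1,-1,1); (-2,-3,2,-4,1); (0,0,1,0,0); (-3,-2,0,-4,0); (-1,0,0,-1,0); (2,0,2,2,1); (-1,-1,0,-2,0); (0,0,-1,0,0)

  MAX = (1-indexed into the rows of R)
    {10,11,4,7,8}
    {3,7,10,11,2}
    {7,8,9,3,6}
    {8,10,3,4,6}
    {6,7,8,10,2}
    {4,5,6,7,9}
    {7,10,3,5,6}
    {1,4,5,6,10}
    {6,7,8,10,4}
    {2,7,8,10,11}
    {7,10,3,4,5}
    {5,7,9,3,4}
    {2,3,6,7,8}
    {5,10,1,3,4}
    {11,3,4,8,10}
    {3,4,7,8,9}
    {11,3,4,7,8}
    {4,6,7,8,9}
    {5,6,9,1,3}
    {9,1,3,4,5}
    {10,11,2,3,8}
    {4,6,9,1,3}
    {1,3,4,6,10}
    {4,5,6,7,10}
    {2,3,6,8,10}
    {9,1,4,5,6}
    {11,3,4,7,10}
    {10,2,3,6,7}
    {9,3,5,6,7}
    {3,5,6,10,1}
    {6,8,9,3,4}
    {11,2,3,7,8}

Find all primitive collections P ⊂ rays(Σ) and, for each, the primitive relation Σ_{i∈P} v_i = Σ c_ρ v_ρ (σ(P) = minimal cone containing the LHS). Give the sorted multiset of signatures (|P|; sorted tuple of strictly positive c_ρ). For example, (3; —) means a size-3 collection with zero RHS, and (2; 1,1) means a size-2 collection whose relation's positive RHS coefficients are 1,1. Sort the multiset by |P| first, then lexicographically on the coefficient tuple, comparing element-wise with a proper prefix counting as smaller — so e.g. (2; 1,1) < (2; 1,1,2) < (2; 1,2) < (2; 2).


Primitive collections (15):

  P = {2,4}:  v_{2} + v_{4} = 0  ⟹  sig = (2; —)
  P = {6,11}:  v_{6} + v_{11} = 0  ⟹  sig = (2; —)
  P = {1,7}:  v_{1} + v_{7} = v_{5}  ⟹  sig = (2; 1)
  P = {9,10}:  v_{9} + v_{10} = v_{1}  ⟹  sig = (2; 1)
  P = {1,8}:  v_{1} + v_{8} = v_{4} + v_{6}  ⟹  sig = (2; 1,1)
  P = {2,9}:  v_{2} + v_{9} = v_{3} + v_{6} + v_{7}  ⟹  sig = (2; 1,1,1)
  P = {5,8}:  v_{5} + v_{8} = v_{4} + v_{6} + v_{7}  ⟹  sig = (2; 1,1,1)
  P = {9,11}:  v_{9} + v_{11} = v_{3} + v_{4} + v_{7}  ⟹  sig = (2; 1,1,1)
  P = {1,2}:  v_{1} + v_{2} = v_{3} + v_{6} + v_{7} + v_{10}  ⟹  sig = (2; 1,1,1,1)
  P = {1,11}:  v_{1} + v_{11} = v_{3} + v_{4} + v_{7} + v_{10}  ⟹  sig = (2; 1,1,1,1)
  P = {2,5}:  v_{2} + v_{5} = v_{3} + v_{6} + 2·v_{7} + v_{10}  ⟹  sig = (2; 1,1,1,2)
  P = {5,11}:  v_{5} + v_{11} = v_{3} + v_{4} + 2·v_{7} + v_{10}  ⟹  sig = (2; 1,1,1,2)
  P = {3,7,8,10}:  v_{3} + v_{7} + v_{8} + v_{10} = 0  ⟹  sig = (4; —)
  P = {3,4,6,7}:  v_{3} + v_{4} + v_{6} + v_{7} = v_{9}  ⟹  sig = (4; 1)
  P = {3,4,5,6}:  v_{3} + v_{4} + v_{5} + v_{6} = v_{1} + v_{9}  ⟹  sig = (4; 1,1)

Signatures (|P|; sorted positive RHS coefficients), sorted:
    (2; —)
    (2; —)
    (2; 1)
    (2; 1)
    (2; 1,1)
    (2; 1,1,1)
    (2; 1,1,1)
    (2; 1,1,1)
    (2; 1,1,1,1)
    (2; 1,1,1,1)
    (2; 1,1,1,2)
    (2; 1,1,1,2)
    (4; —)
    (4; 1)
    (4; 1,1)


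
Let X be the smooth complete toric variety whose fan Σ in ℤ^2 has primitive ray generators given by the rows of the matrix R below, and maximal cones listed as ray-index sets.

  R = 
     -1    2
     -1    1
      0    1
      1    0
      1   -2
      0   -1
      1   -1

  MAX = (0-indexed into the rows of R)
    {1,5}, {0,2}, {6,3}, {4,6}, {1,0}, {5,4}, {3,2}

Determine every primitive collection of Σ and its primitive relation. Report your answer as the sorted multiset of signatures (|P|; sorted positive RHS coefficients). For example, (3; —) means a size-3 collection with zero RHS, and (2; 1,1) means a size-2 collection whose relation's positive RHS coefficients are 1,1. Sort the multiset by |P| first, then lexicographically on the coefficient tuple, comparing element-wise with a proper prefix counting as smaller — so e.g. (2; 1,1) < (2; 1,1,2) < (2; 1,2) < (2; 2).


Σ has 14 primitive collections:

  {0,4}:  v_{0} + v_{4} = 0  so sig = (2; —)
  {1,6}:  v_{1} + v_{6} = 0  so sig = (2; —)
  {2,5}:  v_{2} + v_{5} = 0  so sig = (2; —)
  {0,5}:  v_{0} + v_{5} = v_{1}  so sig = (2; 1)
  {0,6}:  v_{0} + v_{6} = v_{2}  so sig = (2; 1)
  {1,2}:  v_{1} + v_{2} = v_{0}  so sig = (2; 1)
  {1,3}:  v_{1} + v_{3} = v_{2}  so sig = (2; 1)
  {1,4}:  v_{1} + v_{4} = v_{5}  so sig = (2; 1)
  {2,4}:  v_{2} + v_{4} = v_{6}  so sig = (2; 1)
  {2,6}:  v_{2} + v_{6} = v_{3}  so sig = (2; 1)
  {3,5}:  v_{3} + v_{5} = v_{6}  so sig = (2; 1)
  {5,6}:  v_{5} + v_{6} = v_{4}  so sig = (2; 1)
  {0,3}:  v_{0} + v_{3} = 2·v_{2}  so sig = (2; 2)
  {3,4}:  v_{3} + v_{4} = 2·v_{6}  so sig = (2; 2)

Hence PRS(X_Σ) =
{ (2; —) ×3,  (2; 1) ×9,  (2; 2) ×2 }


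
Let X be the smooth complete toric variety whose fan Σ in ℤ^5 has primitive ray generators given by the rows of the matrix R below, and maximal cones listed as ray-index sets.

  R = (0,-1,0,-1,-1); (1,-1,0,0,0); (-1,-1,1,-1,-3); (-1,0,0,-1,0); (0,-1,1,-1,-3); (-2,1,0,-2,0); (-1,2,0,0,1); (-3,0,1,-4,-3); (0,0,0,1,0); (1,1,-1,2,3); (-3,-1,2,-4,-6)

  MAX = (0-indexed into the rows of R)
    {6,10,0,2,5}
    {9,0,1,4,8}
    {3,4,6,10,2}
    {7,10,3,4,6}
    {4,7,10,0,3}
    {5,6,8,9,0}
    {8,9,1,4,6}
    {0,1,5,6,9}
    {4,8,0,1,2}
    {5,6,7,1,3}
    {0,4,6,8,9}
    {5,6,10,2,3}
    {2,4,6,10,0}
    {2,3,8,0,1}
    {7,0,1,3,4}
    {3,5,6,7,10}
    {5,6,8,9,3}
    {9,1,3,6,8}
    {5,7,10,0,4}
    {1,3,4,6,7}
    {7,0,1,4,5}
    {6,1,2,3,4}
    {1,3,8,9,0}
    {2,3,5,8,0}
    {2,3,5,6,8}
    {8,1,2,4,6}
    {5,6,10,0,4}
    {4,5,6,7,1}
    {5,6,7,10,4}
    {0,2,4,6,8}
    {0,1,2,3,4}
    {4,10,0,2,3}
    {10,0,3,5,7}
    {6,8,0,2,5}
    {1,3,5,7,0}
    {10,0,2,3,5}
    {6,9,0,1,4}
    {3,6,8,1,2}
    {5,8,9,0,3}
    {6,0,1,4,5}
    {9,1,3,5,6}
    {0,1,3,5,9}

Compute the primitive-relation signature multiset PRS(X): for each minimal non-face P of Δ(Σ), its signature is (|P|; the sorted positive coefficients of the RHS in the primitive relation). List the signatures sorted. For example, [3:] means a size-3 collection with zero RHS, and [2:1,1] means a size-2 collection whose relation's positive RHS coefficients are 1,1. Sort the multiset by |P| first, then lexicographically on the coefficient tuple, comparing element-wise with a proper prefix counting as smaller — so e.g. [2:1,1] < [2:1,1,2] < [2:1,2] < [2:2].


Δ(Σ) — 11 vertices, 19 min non-faces:

  {2,9}:  v_{2} + v_{9} = v_{8}  ⇒ sig = [2:1]
  {7,9}:  v_{7} + v_{9} = v_{5}  ⇒ sig = [2:1]
  {2,7}:  v_{2} + v_{7} = v_{3} + v_{10}  ⇒ sig = [2:1,1]
  {7,8}:  v_{7} + v_{8} = v_{2} + v_{5}  ⇒ sig = [2:1,1]
  {9,10}:  v_{9} + v_{10} = v_{0} + v_{2} + v_{6}  ⇒ sig = [2:1,1,1]
  {8,10}:  v_{8} + v_{10} = v_{0} + 2·v_{2} + v_{6}  ⇒ sig = [2:1,1,2]
  {1,10}:  v_{1} + v_{10} = 2·v_{3} + 2·v_{4}  ⇒ sig = [2:2,2]
  {3,4,9}:  v_{3} + v_{4} + v_{9} = 0  ⇒ sig = [3:]
  {0,3,6}:  v_{0} + v_{3} + v_{6} = v_{5}  ⇒ sig = [3:1]
  {1,5,8}:  v_{1} + v_{5} + v_{8} = v_{3}  ⇒ sig = [3:1]
  {2,4,5}:  v_{2} + v_{4} + v_{5} = v_{10}  ⇒ sig = [3:1]
  {3,4,5}:  v_{3} + v_{4} + v_{5} = v_{7}  ⇒ sig = [3:1]
  {3,4,8}:  v_{3} + v_{4} + v_{8} = v_{2}  ⇒ sig = [3:1]
  {4,5,9}:  v_{4} + v_{5} + v_{9} = v_{0} + v_{6}  ⇒ sig = [3:1,1]
  {4,5,8}:  v_{4} + v_{5} + v_{8} = v_{0} + v_{2} + v_{6}  ⇒ sig = [3:1,1,1]
  {0,6,7}:  v_{0} + v_{6} + v_{7} = v_{4} + 2·v_{5}  ⇒ sig = [3:1,2]
  {1,2,5}:  v_{1} + v_{2} + v_{5} = 2·v_{3} + v_{4}  ⇒ sig = [3:1,2]
  {0,1,6,8}:  v_{0} + v_{1} + v_{6} + v_{8} = 0  ⇒ sig = [4:]
  {0,1,2,6}:  v_{0} + v_{1} + v_{2} + v_{6} = v_{3} + v_{4}  ⇒ sig = [4:1,1]

so the primitive-relation signature multiset is
    |P|=2: 7 collections, coeffs (1), (1), (1,1), (1,1), (1,1,1), (1,1,2), (2,2)
    |P|=3: 10 collections, coeffs (), (1), (1), (1), (1), (1), (1,1), (1,1,1), (1,2), (1,2)
    |P|=4: 2 collections, coeffs (), (1,1)


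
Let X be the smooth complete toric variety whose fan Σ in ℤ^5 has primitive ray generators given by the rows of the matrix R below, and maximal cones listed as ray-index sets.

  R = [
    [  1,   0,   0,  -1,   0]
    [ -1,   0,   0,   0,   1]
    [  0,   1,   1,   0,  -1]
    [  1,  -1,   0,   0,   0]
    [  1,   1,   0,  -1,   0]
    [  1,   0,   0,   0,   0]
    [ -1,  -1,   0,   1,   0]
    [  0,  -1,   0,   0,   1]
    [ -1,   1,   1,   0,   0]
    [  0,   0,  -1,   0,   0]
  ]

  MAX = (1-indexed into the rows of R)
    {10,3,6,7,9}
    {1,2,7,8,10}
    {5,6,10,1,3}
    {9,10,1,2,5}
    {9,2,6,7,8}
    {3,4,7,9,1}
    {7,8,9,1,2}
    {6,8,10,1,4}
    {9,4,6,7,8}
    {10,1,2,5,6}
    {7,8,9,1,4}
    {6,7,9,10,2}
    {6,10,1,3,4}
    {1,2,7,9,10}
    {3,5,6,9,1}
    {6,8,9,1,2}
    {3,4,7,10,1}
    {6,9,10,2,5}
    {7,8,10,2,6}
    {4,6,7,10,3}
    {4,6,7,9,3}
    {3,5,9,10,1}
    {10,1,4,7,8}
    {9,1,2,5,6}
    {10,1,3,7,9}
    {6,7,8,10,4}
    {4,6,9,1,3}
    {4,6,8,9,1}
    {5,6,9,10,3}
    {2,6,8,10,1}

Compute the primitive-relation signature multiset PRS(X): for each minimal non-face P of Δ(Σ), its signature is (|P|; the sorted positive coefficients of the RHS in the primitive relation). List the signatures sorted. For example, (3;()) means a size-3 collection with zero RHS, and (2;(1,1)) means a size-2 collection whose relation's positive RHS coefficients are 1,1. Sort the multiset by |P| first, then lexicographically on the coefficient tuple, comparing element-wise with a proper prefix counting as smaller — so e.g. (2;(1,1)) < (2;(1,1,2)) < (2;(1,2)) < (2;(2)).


|primitive collections| = 10. Relations:

  P={5,7}:  v_{5} + v_{7} = 0 ; sig = (2;())
  P={2,3}:  v_{2} + v_{3} = v_{9} ; sig = (2;(1))
  P={2,4}:  v_{2} + v_{4} = v_{8} ; sig = (2;(1))
  P={3,8}:  v_{3} + v_{8} = v_{4} + v_{9} ; sig = (2;(1,1))
  P={4,5}:  v_{4} + v_{5} = v_{1} + v_{6} ; sig = (2;(1,1))
  P={5,8}:  v_{5} + v_{8} = v_{1} + v_{2} + v_{6} ; sig = (2;(1,1,1))
  P={4,9,10}:  v_{4} + v_{9} + v_{10} = 0 ; sig = (3;())
  P={1,6,7}:  v_{1} + v_{6} + v_{7} = v_{4} ; sig = (3;(1))
  P={8,9,10}:  v_{8} + v_{9} + v_{10} = v_{2} ; sig = (3;(1))
  P={1,6,9,10}:  v_{1} + v_{6} + v_{9} + v_{10} = v_{5} ; sig = (4;(1))

so the primitive-relation signature multiset is
    (2;())
    (2;(1))
    (2;(1))
    (2;(1,1))
    (2;(1,1))
    (2;(1,1,1))
    (3;())
    (3;(1))
    (3;(1))
    (4;(1))


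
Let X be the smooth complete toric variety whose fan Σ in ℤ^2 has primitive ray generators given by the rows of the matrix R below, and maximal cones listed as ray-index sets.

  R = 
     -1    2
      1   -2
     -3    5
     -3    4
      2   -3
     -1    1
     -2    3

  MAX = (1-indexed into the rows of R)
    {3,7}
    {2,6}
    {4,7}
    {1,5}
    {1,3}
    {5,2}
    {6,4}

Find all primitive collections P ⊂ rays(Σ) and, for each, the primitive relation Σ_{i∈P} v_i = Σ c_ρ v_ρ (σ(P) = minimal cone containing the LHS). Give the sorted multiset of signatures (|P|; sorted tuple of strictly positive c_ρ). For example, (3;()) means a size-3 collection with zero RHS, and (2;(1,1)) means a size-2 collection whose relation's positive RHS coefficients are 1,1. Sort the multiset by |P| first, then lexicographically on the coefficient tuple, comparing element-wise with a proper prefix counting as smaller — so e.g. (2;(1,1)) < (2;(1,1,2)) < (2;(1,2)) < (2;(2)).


Σ has 14 primitive collections:

  P = {1,2}:  v_{1} + v_{2} = 0 — sig = (2;())
  P = {5,7}:  v_{5} + v_{7} = 0 — sig = (2;())
  P = {1,6}:  v_{1} + v_{6} = v_{7} — sig = (2;(1))
  P = {1,7}:  v_{1} + v_{7} = v_{3} — sig = (2;(1))
  P = {2,3}:  v_{2} + v_{3} = v_{7} — sig = (2;(1))
  P = {2,7}:  v_{2} + v_{7} = v_{6} — sig = (2;(1))
  P = {3,5}:  v_{3} + v_{5} = v_{1} — sig = (2;(1))
  P = {4,5}:  v_{4} + v_{5} = v_{6} — sig = (2;(1))
  P = {5,6}:  v_{5} + v_{6} = v_{2} — sig = (2;(1))
  P = {6,7}:  v_{6} + v_{7} = v_{4} — sig = (2;(1))
  P = {1,4}:  v_{1} + v_{4} = 2·v_{7} — sig = (2;(2))
  P = {2,4}:  v_{2} + v_{4} = 2·v_{6} — sig = (2;(2))
  P = {3,6}:  v_{3} + v_{6} = 2·v_{7} — sig = (2;(2))
  P = {3,4}:  v_{3} + v_{4} = 3·v_{7} — sig = (2;(3))

Sorted signature multiset PRS(X):
    (2;())
    (2;())
    (2;(1))
    (2;(1))
    (2;(1))
    (2;(1))
    (2;(1))
    (2;(1))
    (2;(1))
    (2;(1))
    (2;(2))
    (2;(2))
    (2;(2))
    (2;(3))


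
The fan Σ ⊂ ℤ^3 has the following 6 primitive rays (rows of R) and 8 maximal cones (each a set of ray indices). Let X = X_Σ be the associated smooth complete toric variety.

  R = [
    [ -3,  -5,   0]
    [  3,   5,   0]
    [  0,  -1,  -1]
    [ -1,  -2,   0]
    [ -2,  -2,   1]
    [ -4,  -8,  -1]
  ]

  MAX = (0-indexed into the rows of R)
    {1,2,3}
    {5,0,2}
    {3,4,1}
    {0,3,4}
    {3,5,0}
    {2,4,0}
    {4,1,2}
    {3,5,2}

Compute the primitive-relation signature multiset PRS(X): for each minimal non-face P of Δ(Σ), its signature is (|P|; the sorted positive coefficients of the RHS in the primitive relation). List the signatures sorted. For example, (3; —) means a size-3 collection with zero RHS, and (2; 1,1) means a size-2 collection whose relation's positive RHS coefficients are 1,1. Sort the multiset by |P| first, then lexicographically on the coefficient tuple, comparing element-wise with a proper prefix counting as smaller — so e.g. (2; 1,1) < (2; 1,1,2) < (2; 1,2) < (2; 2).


|primitive collections| = 5. Relations:

  • {0,1}:  v_{0} + v_{1} = 0  ⇒ sig = (2; —)
  • {1,5}:  v_{1} + v_{5} = v_{2} + v_{3}  ⇒ sig = (2; 1,1)
  • {4,5}:  v_{4} + v_{5} = 2·v_{0}  ⇒ sig = (2; 2)
  • {0,2,3}:  v_{0} + v_{2} + v_{3} = v_{5}  ⇒ sig = (3; 1)
  • {2,3,4}:  v_{2} + v_{3} + v_{4} = v_{0}  ⇒ sig = (3; 1)

Signatures (|P|; sorted positive RHS coefficients), sorted:
    (2; —)
    (2; 1,1)
    (2; 2)
    (3; 1)
    (3; 1)
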